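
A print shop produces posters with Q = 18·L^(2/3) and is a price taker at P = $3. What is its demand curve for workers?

L(w) = 46656/w³

MP_L = (2/3)·18·L^(-1/3) = 12·L^(-1/3).
Setting P·MP_L = w: 36·L^(-1/3) = w.
Solving for L: L^(-1/3) = w/36, so L = (36/w)^(3).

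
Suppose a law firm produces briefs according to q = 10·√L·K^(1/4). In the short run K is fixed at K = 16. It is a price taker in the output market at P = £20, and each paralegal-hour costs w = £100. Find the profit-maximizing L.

With K = 16, MP_L = (1/2)·10·L^(-1/2)·16^(1/4) = 10·L^(-1/2).
Profit maximization for a price taker requires P·MP_L = w: 20·10·L^(-1/2) = 100.
So L^(-1/2) = 0.5, which gives L = 4.

L* = 4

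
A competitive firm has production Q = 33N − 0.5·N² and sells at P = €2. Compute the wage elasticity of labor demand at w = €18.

From P·MP_N = w with MP_N = 33 − N, labor demand is N(w) = 33 − w/2.
dN/dw = −1/(2) = -0.5.
At w = 18, N = 24, so ε = (dN/dw)·(w/N) = (-0.5)·(18/24) = -0.375.

ε = -0.375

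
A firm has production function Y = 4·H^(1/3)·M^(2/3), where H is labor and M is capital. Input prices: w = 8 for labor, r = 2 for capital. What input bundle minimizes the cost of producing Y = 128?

H* = 8, M* = 64

Cost minimization requires the marginal rate of technical substitution to equal the input-price ratio: MP_H/MP_M = w/r.
Here MP_H/MP_M = (1/3)·(M/H)/(2/3) = 0.5·(M/H). Setting this equal to 8/2 = 4 gives M = 8H.
Substituting into Y = 128: 4·H^(1/3)·(8H)^(2/3) = 128.
Solving, H = 8 and M = 64.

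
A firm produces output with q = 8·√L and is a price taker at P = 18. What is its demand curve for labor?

MP_L = (1/2)·8·L^(-1/2) = 4·L^(-1/2).
Setting P·MP_L = w: 72·L^(-1/2) = w.
Solving for L: L^(-1/2) = w/72, so L = (72/w)^(2).

L(w) = 5184/w²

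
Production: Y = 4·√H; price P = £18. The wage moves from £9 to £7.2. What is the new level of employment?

From P·MP_H = w with MP_H = 2·H^(-1/2), the labor demand is H(w) = (36/w)^(2).
At w = 9: H = 16. At w = 7.2: H = 25.

H* = 25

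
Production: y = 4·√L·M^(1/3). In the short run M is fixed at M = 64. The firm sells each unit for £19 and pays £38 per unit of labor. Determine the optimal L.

With M = 64, MP_L = (1/2)·4·L^(-1/2)·64^(1/3) = 8·L^(-1/2).
Profit maximization for a price taker requires P·MP_L = w: 19·8·L^(-1/2) = 38.
So L^(-1/2) = 0.25, which gives L = 16.

L* = 16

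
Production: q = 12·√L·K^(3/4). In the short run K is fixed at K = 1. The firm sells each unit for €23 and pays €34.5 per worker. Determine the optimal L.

L* = 16

With K = 1, MP_L = (1/2)·12·L^(-1/2)·1^(3/4) = 6·L^(-1/2).
Profit maximization for a price taker requires P·MP_L = w: 23·6·L^(-1/2) = 34.5.
So L^(-1/2) = 0.25, which gives L = 16.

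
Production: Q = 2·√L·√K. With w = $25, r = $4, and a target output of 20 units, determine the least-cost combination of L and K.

L* = 4, K* = 25

Cost minimization requires the marginal rate of technical substitution to equal the input-price ratio: MP_L/MP_K = w/r.
Here MP_L/MP_K = (1/2)·(K/L)/(1/2) = (K/L). Setting this equal to 25/4 = 6.25 gives K = 6.25L.
Substituting into Q = 20: 2·L^(1/2)·(6.25L)^(1/2) = 20.
Solving, L = 4 and K = 25.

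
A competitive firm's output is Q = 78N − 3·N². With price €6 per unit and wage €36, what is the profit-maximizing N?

N* = 12

The marginal product of N is MP_N = 78 − 6N.
A price-taking firm hires until the value of the marginal product equals the wage: P·MP_N = w, so 6·(78 − 6N) = 36.
Then 78 − 6N = 6, giving N = 12.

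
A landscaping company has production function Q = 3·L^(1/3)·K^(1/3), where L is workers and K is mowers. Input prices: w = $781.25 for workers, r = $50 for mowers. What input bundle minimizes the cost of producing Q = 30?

L* = 8, K* = 125

Cost minimization requires the marginal rate of technical substitution to equal the input-price ratio: MP_L/MP_K = w/r.
Here MP_L/MP_K = (1/3)·(K/L)/(1/3) = (K/L). Setting this equal to 781.25/50 = 15.625 gives K = 15.625L.
Substituting into Q = 30: 3·L^(1/3)·(15.625L)^(1/3) = 30.
Solving, L = 8 and K = 125.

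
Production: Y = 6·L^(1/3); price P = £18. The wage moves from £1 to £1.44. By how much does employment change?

ΔL = -91

From P·MP_L = w with MP_L = 2·L^(-2/3), the labor demand is L(w) = (36/w)^(3/2).
At w = 1: L = 216. At w = 1.44: L = 125.
ΔL = 125 − 216 = -91.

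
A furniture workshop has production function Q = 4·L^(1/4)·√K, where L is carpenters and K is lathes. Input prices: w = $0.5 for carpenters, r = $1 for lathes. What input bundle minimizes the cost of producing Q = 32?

L* = 16, K* = 16

Cost minimization requires the marginal rate of technical substitution to equal the input-price ratio: MP_L/MP_K = w/r.
Here MP_L/MP_K = (1/4)·(K/L)/(1/2) = 0.5·(K/L). Setting this equal to 0.5/1 = 0.5 gives K = L.
Substituting into Q = 32: 4·L^(1/4)·(L)^(1/2) = 32.
Solving, L = 16 and K = 16.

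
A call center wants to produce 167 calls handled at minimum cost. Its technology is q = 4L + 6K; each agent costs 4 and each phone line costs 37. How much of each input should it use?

The inputs are perfect substitutes, so the firm uses whichever has the lower cost per unit of output.
Cost per unit of output via L is w/4 = 1; via K it is r/6 = 37/6. L is cheaper.
Producing q = 167 with L alone: L = 41.75, K = 0.

L* = 41.75, K* = 0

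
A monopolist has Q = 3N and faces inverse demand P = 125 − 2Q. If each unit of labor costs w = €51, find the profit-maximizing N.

N* = 9

Marginal revenue from the inverse demand is MR = 125 − 4Q.
The marginal product is MP_N = 3.
A monopolist hires until marginal revenue product equals the wage: MR·MP_N = w.
(125 − 12N)·3 = 51, so N = 9.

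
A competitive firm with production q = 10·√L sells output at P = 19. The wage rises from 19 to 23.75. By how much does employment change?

From P·MP_L = w with MP_L = 5·L^(-1/2), the labor demand is L(w) = (95/w)^(2).
At w = 19: L = 25. At w = 23.75: L = 16.
ΔL = 16 − 25 = -9.

ΔL = -9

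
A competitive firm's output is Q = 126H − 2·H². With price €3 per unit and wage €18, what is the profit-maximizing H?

H* = 30

The marginal product of H is MP_H = 126 − 4H.
A price-taking firm hires until the value of the marginal product equals the wage: P·MP_H = w, so 3·(126 − 4H) = 18.
Then 126 − 4H = 6, giving H = 30.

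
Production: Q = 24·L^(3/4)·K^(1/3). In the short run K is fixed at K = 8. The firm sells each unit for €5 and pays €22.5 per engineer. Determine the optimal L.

With K = 8, MP_L = (3/4)·24·L^(-1/4)·8^(1/3) = 36·L^(-1/4).
Profit maximization for a price taker requires P·MP_L = w: 5·36·L^(-1/4) = 22.5.
So L^(-1/4) = 0.125, which gives L = 4096.

L* = 4096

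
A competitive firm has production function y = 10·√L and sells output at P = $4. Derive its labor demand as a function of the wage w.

MP_L = (1/2)·10·L^(-1/2) = 5·L^(-1/2).
Setting P·MP_L = w: 20·L^(-1/2) = w.
Solving for L: L^(-1/2) = w/20, so L = (20/w)^(2).

L(w) = 400/w²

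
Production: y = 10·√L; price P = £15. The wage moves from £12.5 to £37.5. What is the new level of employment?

L* = 4

From P·MP_L = w with MP_L = 5·L^(-1/2), the labor demand is L(w) = (75/w)^(2).
At w = 12.5: L = 36. At w = 37.5: L = 4.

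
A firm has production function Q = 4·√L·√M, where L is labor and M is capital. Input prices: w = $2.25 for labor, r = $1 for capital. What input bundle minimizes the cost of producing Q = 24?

Cost minimization requires the marginal rate of technical substitution to equal the input-price ratio: MP_L/MP_M = w/r.
Here MP_L/MP_M = (1/2)·(M/L)/(1/2) = (M/L). Setting this equal to 2.25/1 = 2.25 gives M = 2.25L.
Substituting into Q = 24: 4·L^(1/2)·(2.25L)^(1/2) = 24.
Solving, L = 4 and M = 9.

L* = 4, M* = 9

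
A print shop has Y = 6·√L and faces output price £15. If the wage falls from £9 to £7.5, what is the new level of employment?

L* = 36

From P·MP_L = w with MP_L = 3·L^(-1/2), the labor demand is L(w) = (45/w)^(2).
At w = 9: L = 25. At w = 7.5: L = 36.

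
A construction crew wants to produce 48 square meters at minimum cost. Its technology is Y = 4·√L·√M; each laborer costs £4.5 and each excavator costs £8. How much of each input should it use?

L* = 16, M* = 9

Cost minimization requires the marginal rate of technical substitution to equal the input-price ratio: MP_L/MP_M = w/r.
Here MP_L/MP_M = (1/2)·(M/L)/(1/2) = (M/L). Setting this equal to 4.5/8 = 0.5625 gives M = 0.5625L.
Substituting into Y = 48: 4·L^(1/2)·(0.5625L)^(1/2) = 48.
Solving, L = 16 and M = 9.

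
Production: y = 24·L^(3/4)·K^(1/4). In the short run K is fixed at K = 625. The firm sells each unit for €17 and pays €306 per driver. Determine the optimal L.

With K = 625, MP_L = (3/4)·24·L^(-1/4)·625^(1/4) = 90·L^(-1/4).
Profit maximization for a price taker requires P·MP_L = w: 17·90·L^(-1/4) = 306.
So L^(-1/4) = 0.2, which gives L = 625.

L* = 625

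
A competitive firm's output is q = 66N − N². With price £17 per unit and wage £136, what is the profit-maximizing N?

The marginal product of N is MP_N = 66 − 2N.
A price-taking firm hires until the value of the marginal product equals the wage: P·MP_N = w, so 17·(66 − 2N) = 136.
Then 66 − 2N = 8, giving N = 29.

N* = 29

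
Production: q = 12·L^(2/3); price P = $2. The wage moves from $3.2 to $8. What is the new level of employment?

From P·MP_L = w with MP_L = 8·L^(-1/3), the labor demand is L(w) = (16/w)^(3).
At w = 3.2: L = 125. At w = 8: L = 8.

L* = 8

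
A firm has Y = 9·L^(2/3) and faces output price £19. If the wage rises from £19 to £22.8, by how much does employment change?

From P·MP_L = w with MP_L = 6·L^(-1/3), the labor demand is L(w) = (114/w)^(3).
At w = 19: L = 216. At w = 22.8: L = 125.
ΔL = 125 − 216 = -91.

ΔL = -91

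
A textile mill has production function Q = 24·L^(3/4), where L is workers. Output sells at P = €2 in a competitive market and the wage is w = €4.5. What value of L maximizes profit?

MP_L = (3/4)·24·L^(-1/4) = 18·L^(-1/4).
Profit maximization for a price taker requires P·MP_L = w: 2·18·L^(-1/4) = 4.5.
So L^(-1/4) = 0.125, which gives L = 4096.

L* = 4096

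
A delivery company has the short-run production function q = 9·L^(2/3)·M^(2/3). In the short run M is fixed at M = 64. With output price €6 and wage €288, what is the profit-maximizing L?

With M = 64, MP_L = (2/3)·9·L^(-1/3)·64^(2/3) = 96·L^(-1/3).
Profit maximization for a price taker requires P·MP_L = w: 6·96·L^(-1/3) = 288.
So L^(-1/3) = 0.5, which gives L = 8.

L* = 8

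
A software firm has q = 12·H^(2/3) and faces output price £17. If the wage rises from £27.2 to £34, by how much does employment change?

From P·MP_H = w with MP_H = 8·H^(-1/3), the labor demand is H(w) = (136/w)^(3).
At w = 27.2: H = 125. At w = 34: H = 64.
ΔH = 64 − 125 = -61.

ΔH = -61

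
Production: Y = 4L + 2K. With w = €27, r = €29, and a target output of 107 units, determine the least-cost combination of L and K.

L* = 26.75, K* = 0

The inputs are perfect substitutes, so the firm uses whichever has the lower cost per unit of output.
Cost per unit of output via L is w/4 = 6.75; via K it is r/2 = 14.5. L is cheaper.
Producing Y = 107 with L alone: L = 26.75, K = 0.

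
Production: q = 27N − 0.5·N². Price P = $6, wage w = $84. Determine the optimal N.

The marginal product of N is MP_N = 27 − N.
A price-taking firm hires until the value of the marginal product equals the wage: P·MP_N = w, so 6·(27 − N) = 84.
Then 27 − N = 14, giving N = 13.

N* = 13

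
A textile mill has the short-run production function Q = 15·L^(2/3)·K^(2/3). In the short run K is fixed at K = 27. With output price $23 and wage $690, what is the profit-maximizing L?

With K = 27, MP_L = (2/3)·15·L^(-1/3)·27^(2/3) = 90·L^(-1/3).
Profit maximization for a price taker requires P·MP_L = w: 23·90·L^(-1/3) = 690.
So L^(-1/3) = 1/3, which gives L = 27.

L* = 27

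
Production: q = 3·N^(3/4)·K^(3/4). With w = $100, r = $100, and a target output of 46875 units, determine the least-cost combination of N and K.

Cost minimization requires the marginal rate of technical substitution to equal the input-price ratio: MP_N/MP_K = w/r.
Here MP_N/MP_K = (3/4)·(K/N)/(3/4) = (K/N). Setting this equal to 100/100 = 1 gives K = N.
Substituting into q = 46875: 3·N^(3/4)·(N)^(3/4) = 46875.
Solving, N = 625 and K = 625.

N* = 625, K* = 625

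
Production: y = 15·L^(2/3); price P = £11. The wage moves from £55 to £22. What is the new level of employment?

L* = 125

From P·MP_L = w with MP_L = 10·L^(-1/3), the labor demand is L(w) = (110/w)^(3).
At w = 55: L = 8. At w = 22: L = 125.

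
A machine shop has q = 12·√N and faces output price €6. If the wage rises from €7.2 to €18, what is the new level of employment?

From P·MP_N = w with MP_N = 6·N^(-1/2), the labor demand is N(w) = (36/w)^(2).
At w = 7.2: N = 25. At w = 18: N = 4.

N* = 4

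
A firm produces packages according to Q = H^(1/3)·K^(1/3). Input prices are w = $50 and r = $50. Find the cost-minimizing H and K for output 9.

Cost minimization requires the marginal rate of technical substitution to equal the input-price ratio: MP_H/MP_K = w/r.
Here MP_H/MP_K = (1/3)·(K/H)/(1/3) = (K/H). Setting this equal to 50/50 = 1 gives K = H.
Substituting into Q = 9: H^(1/3)·(H)^(1/3) = 9.
Solving, H = 27 and K = 27.

H* = 27, K* = 27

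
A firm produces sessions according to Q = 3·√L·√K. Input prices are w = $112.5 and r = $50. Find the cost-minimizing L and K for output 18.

Cost minimization requires the marginal rate of technical substitution to equal the input-price ratio: MP_L/MP_K = w/r.
Here MP_L/MP_K = (1/2)·(K/L)/(1/2) = (K/L). Setting this equal to 112.5/50 = 2.25 gives K = 2.25L.
Substituting into Q = 18: 3·L^(1/2)·(2.25L)^(1/2) = 18.
Solving, L = 4 and K = 9.

L* = 4, K* = 9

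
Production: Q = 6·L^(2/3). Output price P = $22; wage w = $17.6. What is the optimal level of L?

MP_L = (2/3)·6·L^(-1/3) = 4·L^(-1/3).
Profit maximization for a price taker requires P·MP_L = w: 22·4·L^(-1/3) = 17.6.
So L^(-1/3) = 0.2, which gives L = 125.

L* = 125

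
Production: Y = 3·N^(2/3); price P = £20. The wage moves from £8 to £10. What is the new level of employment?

From P·MP_N = w with MP_N = 2·N^(-1/3), the labor demand is N(w) = (40/w)^(3).
At w = 8: N = 125. At w = 10: N = 64.

N* = 64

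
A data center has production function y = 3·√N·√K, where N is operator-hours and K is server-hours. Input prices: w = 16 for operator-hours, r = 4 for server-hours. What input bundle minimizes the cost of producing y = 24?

Cost minimization requires the marginal rate of technical substitution to equal the input-price ratio: MP_N/MP_K = w/r.
Here MP_N/MP_K = (1/2)·(K/N)/(1/2) = (K/N). Setting this equal to 16/4 = 4 gives K = 4N.
Substituting into y = 24: 3·N^(1/2)·(4N)^(1/2) = 24.
Solving, N = 4 and K = 16.

N* = 4, K* = 16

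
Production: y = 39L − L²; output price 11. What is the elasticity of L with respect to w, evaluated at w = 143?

From P·MP_L = w with MP_L = 39 − 2L, labor demand is L(w) = (39 − w/11)/2.
dL/dw = −1/(22) = -1/22.
At w = 143, L = 13, so ε = (dL/dw)·(w/L) = (-1/22)·(143/13) = -0.5.

ε = -0.5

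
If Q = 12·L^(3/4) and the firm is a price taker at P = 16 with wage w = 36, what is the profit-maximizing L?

MP_L = (3/4)·12·L^(-1/4) = 9·L^(-1/4).
Profit maximization for a price taker requires P·MP_L = w: 16·9·L^(-1/4) = 36.
So L^(-1/4) = 0.25, which gives L = 256.

L* = 256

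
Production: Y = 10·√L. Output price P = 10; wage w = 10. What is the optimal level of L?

MP_L = (1/2)·10·L^(-1/2) = 5·L^(-1/2).
Profit maximization for a price taker requires P·MP_L = w: 10·5·L^(-1/2) = 10.
So L^(-1/2) = 0.2, which gives L = 25.

L* = 25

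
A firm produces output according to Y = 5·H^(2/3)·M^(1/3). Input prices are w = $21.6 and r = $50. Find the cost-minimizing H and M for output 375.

H* = 125, M* = 27

Cost minimization requires the marginal rate of technical substitution to equal the input-price ratio: MP_H/MP_M = w/r.
Here MP_H/MP_M = (2/3)·(M/H)/(1/3) = 2·(M/H). Setting this equal to 21.6/50 = 0.432 gives M = 0.216H.
Substituting into Y = 375: 5·H^(2/3)·(0.216H)^(1/3) = 375.
Solving, H = 125 and M = 27.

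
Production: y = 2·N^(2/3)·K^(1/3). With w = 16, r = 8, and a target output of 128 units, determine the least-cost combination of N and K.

N* = 64, K* = 64

Cost minimization requires the marginal rate of technical substitution to equal the input-price ratio: MP_N/MP_K = w/r.
Here MP_N/MP_K = (2/3)·(K/N)/(1/3) = 2·(K/N). Setting this equal to 16/8 = 2 gives K = N.
Substituting into y = 128: 2·N^(2/3)·(N)^(1/3) = 128.
Solving, N = 64 and K = 64.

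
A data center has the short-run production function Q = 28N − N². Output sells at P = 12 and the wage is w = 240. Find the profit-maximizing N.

N* = 4

The marginal product of N is MP_N = 28 − 2N.
A price-taking firm hires until the value of the marginal product equals the wage: P·MP_N = w, so 12·(28 − 2N) = 240.
Then 28 − 2N = 20, giving N = 4.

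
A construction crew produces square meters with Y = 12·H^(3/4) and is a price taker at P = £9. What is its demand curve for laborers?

MP_H = (3/4)·12·H^(-1/4) = 9·H^(-1/4).
Setting P·MP_H = w: 81·H^(-1/4) = w.
Solving for H: H^(-1/4) = w/81, so H = (81/w)^(4).

H(w) = (81/w)^(4)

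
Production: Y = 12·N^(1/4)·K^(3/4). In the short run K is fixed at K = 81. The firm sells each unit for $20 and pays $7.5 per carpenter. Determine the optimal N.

N* = 1296

With K = 81, MP_N = (1/4)·12·N^(-3/4)·81^(3/4) = 81·N^(-3/4).
Profit maximization for a price taker requires P·MP_N = w: 20·81·N^(-3/4) = 7.5.
So N^(-3/4) = 1/216, which gives N = 1296.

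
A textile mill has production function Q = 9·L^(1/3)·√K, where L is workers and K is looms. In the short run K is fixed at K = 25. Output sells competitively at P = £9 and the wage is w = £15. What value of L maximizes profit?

L* = 27

With K = 25, MP_L = (1/3)·9·L^(-2/3)·25^(1/2) = 15·L^(-2/3).
Profit maximization for a price taker requires P·MP_L = w: 9·15·L^(-2/3) = 15.
So L^(-2/3) = 1/9, which gives L = 27.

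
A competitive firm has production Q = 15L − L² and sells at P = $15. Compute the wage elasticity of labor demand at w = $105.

ε = -0.875

From P·MP_L = w with MP_L = 15 − 2L, labor demand is L(w) = (15 − w/15)/2.
dL/dw = −1/(30) = -1/30.
At w = 105, L = 4, so ε = (dL/dw)·(w/L) = (-1/30)·(105/4) = -0.875.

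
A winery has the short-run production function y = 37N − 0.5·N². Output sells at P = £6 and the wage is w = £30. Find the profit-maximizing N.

The marginal product of N is MP_N = 37 − N.
A price-taking firm hires until the value of the marginal product equals the wage: P·MP_N = w, so 6·(37 − N) = 30.
Then 37 − N = 5, giving N = 32.

N* = 32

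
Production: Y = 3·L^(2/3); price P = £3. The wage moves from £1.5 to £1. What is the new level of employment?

From P·MP_L = w with MP_L = 2·L^(-1/3), the labor demand is L(w) = (6/w)^(3).
At w = 1.5: L = 64. At w = 1: L = 216.

L* = 216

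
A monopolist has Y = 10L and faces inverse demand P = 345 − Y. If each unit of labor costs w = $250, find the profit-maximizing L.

Marginal revenue from the inverse demand is MR = 345 − 2Y.
The marginal product is MP_L = 10.
A monopolist hires until marginal revenue product equals the wage: MR·MP_L = w.
(345 − 20L)·10 = 250, so L = 16.

L* = 16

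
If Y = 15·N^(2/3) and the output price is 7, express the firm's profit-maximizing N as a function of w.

MP_N = (2/3)·15·N^(-1/3) = 10·N^(-1/3).
Setting P·MP_N = w: 70·N^(-1/3) = w.
Solving for N: N^(-1/3) = w/70, so N = (70/w)^(3).

N(w) = 343000/w³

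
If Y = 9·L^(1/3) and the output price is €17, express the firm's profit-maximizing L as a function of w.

L(w) = (51/w)^(3/2)

MP_L = (1/3)·9·L^(-2/3) = 3·L^(-2/3).
Setting P·MP_L = w: 51·L^(-2/3) = w.
Solving for L: L^(-2/3) = w/51, so L = (51/w)^(3/2).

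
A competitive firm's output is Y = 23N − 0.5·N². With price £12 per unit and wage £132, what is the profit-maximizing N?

N* = 12

The marginal product of N is MP_N = 23 − N.
A price-taking firm hires until the value of the marginal product equals the wage: P·MP_N = w, so 12·(23 − N) = 132.
Then 23 − N = 11, giving N = 12.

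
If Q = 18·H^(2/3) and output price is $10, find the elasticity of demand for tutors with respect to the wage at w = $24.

MP_H = (2/3)·18·H^(-1/3), so P·MP_H = w gives 120·H^(-1/3) = w.
Solving, H(w) = (120/w)^(3). This is a constant-elasticity form: H ∝ w^(−3), so ε = −3.

ε = -3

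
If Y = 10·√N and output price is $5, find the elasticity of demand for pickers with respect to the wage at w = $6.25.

MP_N = (1/2)·10·N^(-1/2), so P·MP_N = w gives 25·N^(-1/2) = w.
Solving, N(w) = (25/w)^(2). This is a constant-elasticity form: N ∝ w^(−2), so ε = −2.

ε = -2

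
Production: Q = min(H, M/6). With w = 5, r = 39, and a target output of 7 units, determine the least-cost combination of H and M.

H* = 7, M* = 42

With a fixed-proportions technology, the cost-minimizing bundle uses no slack in either input: H = M/6 = Q.
So H = 7 and M = 6·7 = 42.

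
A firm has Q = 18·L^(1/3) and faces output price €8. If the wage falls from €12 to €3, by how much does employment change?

From P·MP_L = w with MP_L = 6·L^(-2/3), the labor demand is L(w) = (48/w)^(3/2).
At w = 12: L = 8. At w = 3: L = 64.
ΔL = 64 − 8 = 56.

ΔL = 56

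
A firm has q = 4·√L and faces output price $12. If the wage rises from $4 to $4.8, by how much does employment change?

ΔL = -11

From P·MP_L = w with MP_L = 2·L^(-1/2), the labor demand is L(w) = (24/w)^(2).
At w = 4: L = 36. At w = 4.8: L = 25.
ΔL = 25 − 36 = -11.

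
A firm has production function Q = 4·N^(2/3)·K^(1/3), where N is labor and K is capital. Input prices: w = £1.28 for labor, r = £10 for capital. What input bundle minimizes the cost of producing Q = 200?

N* = 125, K* = 8

Cost minimization requires the marginal rate of technical substitution to equal the input-price ratio: MP_N/MP_K = w/r.
Here MP_N/MP_K = (2/3)·(K/N)/(1/3) = 2·(K/N). Setting this equal to 1.28/10 = 0.128 gives K = 0.064N.
Substituting into Q = 200: 4·N^(2/3)·(0.064N)^(1/3) = 200.
Solving, N = 125 and K = 8.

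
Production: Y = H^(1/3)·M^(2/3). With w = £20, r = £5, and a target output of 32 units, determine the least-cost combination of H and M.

Cost minimization requires the marginal rate of technical substitution to equal the input-price ratio: MP_H/MP_M = w/r.
Here MP_H/MP_M = (1/3)·(M/H)/(2/3) = 0.5·(M/H). Setting this equal to 20/5 = 4 gives M = 8H.
Substituting into Y = 32: H^(1/3)·(8H)^(2/3) = 32.
Solving, H = 8 and M = 64.

H* = 8, M* = 64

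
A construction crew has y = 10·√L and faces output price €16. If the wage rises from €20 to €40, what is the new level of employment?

L* = 4

From P·MP_L = w with MP_L = 5·L^(-1/2), the labor demand is L(w) = (80/w)^(2).
At w = 20: L = 16. At w = 40: L = 4.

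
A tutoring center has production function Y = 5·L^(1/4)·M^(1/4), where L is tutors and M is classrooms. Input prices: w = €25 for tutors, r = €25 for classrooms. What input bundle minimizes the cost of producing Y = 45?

L* = 81, M* = 81

Cost minimization requires the marginal rate of technical substitution to equal the input-price ratio: MP_L/MP_M = w/r.
Here MP_L/MP_M = (1/4)·(M/L)/(1/4) = (M/L). Setting this equal to 25/25 = 1 gives M = L.
Substituting into Y = 45: 5·L^(1/4)·(L)^(1/4) = 45.
Solving, L = 81 and M = 81.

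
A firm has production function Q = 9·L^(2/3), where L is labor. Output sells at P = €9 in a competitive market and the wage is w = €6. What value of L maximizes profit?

L* = 729

MP_L = (2/3)·9·L^(-1/3) = 6·L^(-1/3).
Profit maximization for a price taker requires P·MP_L = w: 9·6·L^(-1/3) = 6.
So L^(-1/3) = 1/9, which gives L = 729.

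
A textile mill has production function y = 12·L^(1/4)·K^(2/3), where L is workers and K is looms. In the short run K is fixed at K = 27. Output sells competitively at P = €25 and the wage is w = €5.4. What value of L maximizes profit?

With K = 27, MP_L = (1/4)·12·L^(-3/4)·27^(2/3) = 27·L^(-3/4).
Profit maximization for a price taker requires P·MP_L = w: 25·27·L^(-3/4) = 5.4.
So L^(-3/4) = 0.008, which gives L = 625.

L* = 625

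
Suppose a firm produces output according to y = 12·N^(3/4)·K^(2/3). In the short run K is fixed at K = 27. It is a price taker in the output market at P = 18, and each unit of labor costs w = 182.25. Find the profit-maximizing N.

N* = 4096

With K = 27, MP_N = (3/4)·12·N^(-1/4)·27^(2/3) = 81·N^(-1/4).
Profit maximization for a price taker requires P·MP_N = w: 18·81·N^(-1/4) = 182.25.
So N^(-1/4) = 0.125, which gives N = 4096.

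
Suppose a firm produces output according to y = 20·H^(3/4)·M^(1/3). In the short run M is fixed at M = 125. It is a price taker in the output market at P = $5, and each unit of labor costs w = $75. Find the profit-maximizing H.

With M = 125, MP_H = (3/4)·20·H^(-1/4)·125^(1/3) = 75·H^(-1/4).
Profit maximization for a price taker requires P·MP_H = w: 5·75·H^(-1/4) = 75.
So H^(-1/4) = 0.2, which gives H = 625.

H* = 625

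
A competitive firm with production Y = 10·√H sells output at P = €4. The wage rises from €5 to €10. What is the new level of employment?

H* = 4

From P·MP_H = w with MP_H = 5·H^(-1/2), the labor demand is H(w) = (20/w)^(2).
At w = 5: H = 16. At w = 10: H = 4.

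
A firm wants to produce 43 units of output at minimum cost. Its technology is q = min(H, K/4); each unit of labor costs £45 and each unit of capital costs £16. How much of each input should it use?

H* = 43, K* = 172

With a fixed-proportions technology, the cost-minimizing bundle uses no slack in either input: H = K/4 = q.
So H = 43 and K = 4·43 = 172.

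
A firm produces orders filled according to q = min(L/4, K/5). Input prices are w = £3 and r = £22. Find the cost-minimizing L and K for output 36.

With a fixed-proportions technology, the cost-minimizing bundle uses no slack in either input: L/4 = K/5 = q.
So L = 4·36 = 144 and K = 5·36 = 180.

L* = 144, K* = 180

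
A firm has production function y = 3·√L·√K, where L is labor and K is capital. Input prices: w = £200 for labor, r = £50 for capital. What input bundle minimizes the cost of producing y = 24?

L* = 4, K* = 16

Cost minimization requires the marginal rate of technical substitution to equal the input-price ratio: MP_L/MP_K = w/r.
Here MP_L/MP_K = (1/2)·(K/L)/(1/2) = (K/L). Setting this equal to 200/50 = 4 gives K = 4L.
Substituting into y = 24: 3·L^(1/2)·(4L)^(1/2) = 24.
Solving, L = 4 and K = 16.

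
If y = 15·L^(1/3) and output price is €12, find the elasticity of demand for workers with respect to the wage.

ε = -1.5

MP_L = (1/3)·15·L^(-2/3), so P·MP_L = w gives 60·L^(-2/3) = w.
Solving, L(w) = (60/w)^(3/2). This is a constant-elasticity form: L ∝ w^(−3/2), so ε = −3/2.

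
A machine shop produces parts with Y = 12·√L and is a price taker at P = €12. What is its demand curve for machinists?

L(w) = 5184/w²

MP_L = (1/2)·12·L^(-1/2) = 6·L^(-1/2).
Setting P·MP_L = w: 72·L^(-1/2) = w.
Solving for L: L^(-1/2) = w/72, so L = (72/w)^(2).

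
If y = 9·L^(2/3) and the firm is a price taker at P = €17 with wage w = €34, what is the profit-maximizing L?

MP_L = (2/3)·9·L^(-1/3) = 6·L^(-1/3).
Profit maximization for a price taker requires P·MP_L = w: 17·6·L^(-1/3) = 34.
So L^(-1/3) = 1/3, which gives L = 27.

L* = 27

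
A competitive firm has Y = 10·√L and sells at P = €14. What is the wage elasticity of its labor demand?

ε = -2

MP_L = (1/2)·10·L^(-1/2), so P·MP_L = w gives 70·L^(-1/2) = w.
Solving, L(w) = (70/w)^(2). This is a constant-elasticity form: L ∝ w^(−2), so ε = −2.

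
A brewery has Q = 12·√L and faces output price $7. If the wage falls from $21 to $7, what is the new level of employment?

L* = 36

From P·MP_L = w with MP_L = 6·L^(-1/2), the labor demand is L(w) = (42/w)^(2).
At w = 21: L = 4. At w = 7: L = 36.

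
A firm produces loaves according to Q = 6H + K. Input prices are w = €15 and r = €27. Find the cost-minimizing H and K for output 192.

H* = 32, K* = 0

The inputs are perfect substitutes, so the firm uses whichever has the lower cost per unit of output.
Cost per unit of output via H is 2.5; via K it is 27. H is cheaper.
Producing Q = 192 with H alone: H = 32, K = 0.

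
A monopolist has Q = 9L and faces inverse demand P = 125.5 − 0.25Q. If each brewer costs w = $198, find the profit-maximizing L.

L* = 23

Marginal revenue from the inverse demand is MR = 125.5 − 0.5Q.
The marginal product is MP_L = 9.
A monopolist hires until marginal revenue product equals the wage: MR·MP_L = w.
(125.5 − 4.5L)·9 = 198, so L = 23.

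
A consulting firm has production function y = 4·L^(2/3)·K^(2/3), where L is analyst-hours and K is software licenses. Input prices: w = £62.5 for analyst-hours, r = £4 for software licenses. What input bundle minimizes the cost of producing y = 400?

L* = 8, K* = 125

Cost minimization requires the marginal rate of technical substitution to equal the input-price ratio: MP_L/MP_K = w/r.
Here MP_L/MP_K = (2/3)·(K/L)/(2/3) = (K/L). Setting this equal to 62.5/4 = 15.625 gives K = 15.625L.
Substituting into y = 400: 4·L^(2/3)·(15.625L)^(2/3) = 400.
Solving, L = 8 and K = 125.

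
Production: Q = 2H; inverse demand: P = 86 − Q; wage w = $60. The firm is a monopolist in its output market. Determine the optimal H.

H* = 14

Marginal revenue from the inverse demand is MR = 86 − 2Q.
The marginal product is MP_H = 2.
A monopolist hires until marginal revenue product equals the wage: MR·MP_H = w.
(86 − 4H)·2 = 60, so H = 14.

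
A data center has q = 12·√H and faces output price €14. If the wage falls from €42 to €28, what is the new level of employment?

From P·MP_H = w with MP_H = 6·H^(-1/2), the labor demand is H(w) = (84/w)^(2).
At w = 42: H = 4. At w = 28: H = 9.

H* = 9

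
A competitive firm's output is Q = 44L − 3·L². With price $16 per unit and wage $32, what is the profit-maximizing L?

L* = 7

The marginal product of L is MP_L = 44 − 6L.
A price-taking firm hires until the value of the marginal product equals the wage: P·MP_L = w, so 16·(44 − 6L) = 32.
Then 44 − 6L = 2, giving L = 7.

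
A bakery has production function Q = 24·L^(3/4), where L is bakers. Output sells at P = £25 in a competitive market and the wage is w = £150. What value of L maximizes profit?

MP_L = (3/4)·24·L^(-1/4) = 18·L^(-1/4).
Profit maximization for a price taker requires P·MP_L = w: 25·18·L^(-1/4) = 150.
So L^(-1/4) = 1/3, which gives L = 81.

L* = 81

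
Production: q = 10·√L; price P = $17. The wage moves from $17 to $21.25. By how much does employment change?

ΔL = -9

From P·MP_L = w with MP_L = 5·L^(-1/2), the labor demand is L(w) = (85/w)^(2).
At w = 17: L = 25. At w = 21.25: L = 16.
ΔL = 16 − 25 = -9.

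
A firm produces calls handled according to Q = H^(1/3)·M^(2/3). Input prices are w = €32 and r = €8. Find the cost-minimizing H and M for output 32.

H* = 8, M* = 64

Cost minimization requires the marginal rate of technical substitution to equal the input-price ratio: MP_H/MP_M = w/r.
Here MP_H/MP_M = (1/3)·(M/H)/(2/3) = 0.5·(M/H). Setting this equal to 32/8 = 4 gives M = 8H.
Substituting into Q = 32: H^(1/3)·(8H)^(2/3) = 32.
Solving, H = 8 and M = 64.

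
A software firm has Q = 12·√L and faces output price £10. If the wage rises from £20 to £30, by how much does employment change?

ΔL = -5

From P·MP_L = w with MP_L = 6·L^(-1/2), the labor demand is L(w) = (60/w)^(2).
At w = 20: L = 9. At w = 30: L = 4.
ΔL = 4 − 9 = -5.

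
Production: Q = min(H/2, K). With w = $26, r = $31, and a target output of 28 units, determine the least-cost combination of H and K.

H* = 56, K* = 28

With a fixed-proportions technology, the cost-minimizing bundle uses no slack in either input: H/2 = K = Q.
So H = 2·28 = 56 and K = 28.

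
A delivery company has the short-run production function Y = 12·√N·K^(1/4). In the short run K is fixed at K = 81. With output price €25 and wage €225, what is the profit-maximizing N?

With K = 81, MP_N = (1/2)·12·N^(-1/2)·81^(1/4) = 18·N^(-1/2).
Profit maximization for a price taker requires P·MP_N = w: 25·18·N^(-1/2) = 225.
So N^(-1/2) = 0.5, which gives N = 4.

N* = 4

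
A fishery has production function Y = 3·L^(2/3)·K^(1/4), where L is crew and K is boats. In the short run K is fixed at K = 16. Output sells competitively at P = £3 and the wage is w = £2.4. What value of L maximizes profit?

L* = 125

With K = 16, MP_L = (2/3)·3·L^(-1/3)·16^(1/4) = 4·L^(-1/3).
Profit maximization for a price taker requires P·MP_L = w: 3·4·L^(-1/3) = 2.4.
So L^(-1/3) = 0.2, which gives L = 125.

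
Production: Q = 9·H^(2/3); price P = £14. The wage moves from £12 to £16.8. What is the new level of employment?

From P·MP_H = w with MP_H = 6·H^(-1/3), the labor demand is H(w) = (84/w)^(3).
At w = 12: H = 343. At w = 16.8: H = 125.

H* = 125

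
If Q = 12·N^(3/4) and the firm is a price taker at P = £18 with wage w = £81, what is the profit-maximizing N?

N* = 16

MP_N = (3/4)·12·N^(-1/4) = 9·N^(-1/4).
Profit maximization for a price taker requires P·MP_N = w: 18·9·N^(-1/4) = 81.
So N^(-1/4) = 0.5, which gives N = 16.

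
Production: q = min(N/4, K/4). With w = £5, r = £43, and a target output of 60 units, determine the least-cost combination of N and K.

N* = 240, K* = 240

With a fixed-proportions technology, the cost-minimizing bundle uses no slack in either input: N/4 = K/4 = q.
So N = 4·60 = 240 and K = 4·60 = 240.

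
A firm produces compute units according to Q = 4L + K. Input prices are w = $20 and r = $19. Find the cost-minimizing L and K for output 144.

The inputs are perfect substitutes, so the firm uses whichever has the lower cost per unit of output.
Cost per unit of output via L is 5; via K it is 19. L is cheaper.
Producing Q = 144 with L alone: L = 36, K = 0.

L* = 36, K* = 0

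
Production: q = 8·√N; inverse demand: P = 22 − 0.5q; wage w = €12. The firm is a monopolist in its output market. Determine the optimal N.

N* = 4

Marginal revenue from the inverse demand is MR = 22 − q.
The marginal product is MP_N = 4·N^(-1/2).
A monopolist hires until marginal revenue product equals the wage: MR·MP_N = w.
At N, q = 8·√N. Substituting and solving: (22 − 8·√N)·4·N^(-1/2) = 12 gives N = 4.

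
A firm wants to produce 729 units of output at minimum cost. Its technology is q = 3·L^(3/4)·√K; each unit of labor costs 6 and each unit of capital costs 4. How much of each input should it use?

Cost minimization requires the marginal rate of technical substitution to equal the input-price ratio: MP_L/MP_K = w/r.
Here MP_L/MP_K = (3/4)·(K/L)/(1/2) = 1.5·(K/L). Setting this equal to 6/4 = 1.5 gives K = L.
Substituting into q = 729: 3·L^(3/4)·(L)^(1/2) = 729.
Solving, L = 81 and K = 81.

L* = 81, K* = 81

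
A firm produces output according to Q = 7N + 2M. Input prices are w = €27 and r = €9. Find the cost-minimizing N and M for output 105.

The inputs are perfect substitutes, so the firm uses whichever has the lower cost per unit of output.
Cost per unit of output via N is w/7 = 27/7; via M it is r/2 = 4.5. N is cheaper.
Producing Q = 105 with N alone: N = 15, M = 0.

N* = 15, M* = 0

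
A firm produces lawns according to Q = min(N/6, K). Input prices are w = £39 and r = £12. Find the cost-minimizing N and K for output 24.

N* = 144, K* = 24

With a fixed-proportions technology, the cost-minimizing bundle uses no slack in either input: N/6 = K = Q.
So N = 6·24 = 144 and K = 24.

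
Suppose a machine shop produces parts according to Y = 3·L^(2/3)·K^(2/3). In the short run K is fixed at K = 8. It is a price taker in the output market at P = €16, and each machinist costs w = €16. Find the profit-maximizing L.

L* = 512

With K = 8, MP_L = (2/3)·3·L^(-1/3)·8^(2/3) = 8·L^(-1/3).
Profit maximization for a price taker requires P·MP_L = w: 16·8·L^(-1/3) = 16.
So L^(-1/3) = 0.125, which gives L = 512.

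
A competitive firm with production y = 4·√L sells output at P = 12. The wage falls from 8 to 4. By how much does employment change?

ΔL = 27

From P·MP_L = w with MP_L = 2·L^(-1/2), the labor demand is L(w) = (24/w)^(2).
At w = 8: L = 9. At w = 4: L = 36.
ΔL = 36 − 9 = 27.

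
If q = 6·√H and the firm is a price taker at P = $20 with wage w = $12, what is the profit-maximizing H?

MP_H = (1/2)·6·H^(-1/2) = 3·H^(-1/2).
Profit maximization for a price taker requires P·MP_H = w: 20·3·H^(-1/2) = 12.
So H^(-1/2) = 0.2, which gives H = 25.

H* = 25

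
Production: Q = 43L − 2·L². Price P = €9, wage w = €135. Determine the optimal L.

The marginal product of L is MP_L = 43 − 4L.
A price-taking firm hires until the value of the marginal product equals the wage: P·MP_L = w, so 9·(43 − 4L) = 135.
Then 43 − 4L = 15, giving L = 7.

L* = 7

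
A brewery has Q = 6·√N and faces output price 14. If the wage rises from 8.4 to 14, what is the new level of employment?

N* = 9

From P·MP_N = w with MP_N = 3·N^(-1/2), the labor demand is N(w) = (42/w)^(2).
At w = 8.4: N = 25. At w = 14: N = 9.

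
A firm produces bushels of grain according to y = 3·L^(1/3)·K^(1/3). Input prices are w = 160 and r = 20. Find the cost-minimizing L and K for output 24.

L* = 8, K* = 64

Cost minimization requires the marginal rate of technical substitution to equal the input-price ratio: MP_L/MP_K = w/r.
Here MP_L/MP_K = (1/3)·(K/L)/(1/3) = (K/L). Setting this equal to 160/20 = 8 gives K = 8L.
Substituting into y = 24: 3·L^(1/3)·(8L)^(1/3) = 24.
Solving, L = 8 and K = 64.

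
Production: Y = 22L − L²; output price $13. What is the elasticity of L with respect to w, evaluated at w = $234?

ε = -4.5

From P·MP_L = w with MP_L = 22 − 2L, labor demand is L(w) = (22 − w/13)/2.
dL/dw = −1/(26) = -1/26.
At w = 234, L = 2, so ε = (dL/dw)·(w/L) = (-1/26)·(234/2) = -4.5.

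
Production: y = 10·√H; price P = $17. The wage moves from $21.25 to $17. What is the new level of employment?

From P·MP_H = w with MP_H = 5·H^(-1/2), the labor demand is H(w) = (85/w)^(2).
At w = 21.25: H = 16. At w = 17: H = 25.

H* = 25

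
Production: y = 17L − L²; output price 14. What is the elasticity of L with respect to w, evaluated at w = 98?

ε = -0.7

From P·MP_L = w with MP_L = 17 − 2L, labor demand is L(w) = (17 − w/14)/2.
dL/dw = −1/(28) = -1/28.
At w = 98, L = 5, so ε = (dL/dw)·(w/L) = (-1/28)·(98/5) = -0.7.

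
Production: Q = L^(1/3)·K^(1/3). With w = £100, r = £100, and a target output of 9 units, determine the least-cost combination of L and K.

Cost minimization requires the marginal rate of technical substitution to equal the input-price ratio: MP_L/MP_K = w/r.
Here MP_L/MP_K = (1/3)·(K/L)/(1/3) = (K/L). Setting this equal to 100/100 = 1 gives K = L.
Substituting into Q = 9: L^(1/3)·(L)^(1/3) = 9.
Solving, L = 27 and K = 27.

L* = 27, K* = 27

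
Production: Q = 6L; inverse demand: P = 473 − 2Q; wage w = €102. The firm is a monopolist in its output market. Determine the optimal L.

L* = 19

Marginal revenue from the inverse demand is MR = 473 − 4Q.
The marginal product is MP_L = 6.
A monopolist hires until marginal revenue product equals the wage: MR·MP_L = w.
(473 − 24L)·6 = 102, so L = 19.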